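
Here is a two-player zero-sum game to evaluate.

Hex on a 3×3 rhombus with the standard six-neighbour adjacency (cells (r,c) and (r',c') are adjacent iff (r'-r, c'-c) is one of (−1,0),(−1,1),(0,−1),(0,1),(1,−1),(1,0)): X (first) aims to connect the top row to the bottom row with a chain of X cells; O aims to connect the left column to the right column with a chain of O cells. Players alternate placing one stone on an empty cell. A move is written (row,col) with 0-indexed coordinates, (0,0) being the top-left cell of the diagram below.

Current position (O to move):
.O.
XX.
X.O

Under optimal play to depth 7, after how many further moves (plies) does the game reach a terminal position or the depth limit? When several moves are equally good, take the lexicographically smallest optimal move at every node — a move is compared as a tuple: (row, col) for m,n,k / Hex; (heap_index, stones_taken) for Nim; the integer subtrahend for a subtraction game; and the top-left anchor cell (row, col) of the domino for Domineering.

[.O./XX./X.O] O move#1: (0,0):-1/OO./XX./X.O*, (0,2):-1/.OO/XX./X.O, (1,2):-1/.O./XXO/X.O, (2,1):-1/.O./XX./XOO
[OO./XX./X.O] X move#2: (0,2):+1/OOX/XX./X.O*, (1,2):-1/OO./XXX/X.O, (2,1):-1/OO./XX./XXO
[OOX/XX./X.O] end (terminal -1, O#3); searched .O./XX./X.O to 7

PV length from [.O./XX./X.O]: 2 plies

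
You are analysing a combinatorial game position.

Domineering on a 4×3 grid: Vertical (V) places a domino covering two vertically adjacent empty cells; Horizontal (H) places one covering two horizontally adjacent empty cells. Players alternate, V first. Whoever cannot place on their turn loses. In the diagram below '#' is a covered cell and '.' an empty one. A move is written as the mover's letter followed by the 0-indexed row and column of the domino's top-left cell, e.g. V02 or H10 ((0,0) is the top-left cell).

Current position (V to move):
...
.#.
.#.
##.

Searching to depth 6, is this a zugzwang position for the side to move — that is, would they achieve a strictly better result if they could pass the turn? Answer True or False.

zugzwang(.../.#./.#./##., V) = False

p1 V@[.../.#./.#./##.]: V00[#../##./.#./##.]+1* V02[..#/.##/.#./##.]+1 V10[.../##./##./##.]+1 V12[.../.##/.##/##.]+1 V22[.../.#./.##/###]+1
p2 H@[#../##./.#./##.]: H01[###/##./.#./##.]-1*
p3 V@[###/##./.#./##.]: V12[###/###/.##/##.]+1* V22[###/##./.##/###]+1
p4 H@[###/###/.##/##.] terminal -1; root [.../.#./.#./##.] d6
pass branch (H moves first from the same position):
  | p1 H@[.../.#./.#./##.]: H00[##./.#./.#./##.]-1* H01[.##/.#./.#./##.]-1
  | p2 V@[##./.#./.#./##.]: V02[###/.##/.#./##.]+1* V10[##./##./##./##.]+1 V12[##./.##/.##/##.]+1 V22[##./.#./.##/###]+1
  | p3 H@[###/.##/.#./##.] terminal -1; root [.../.#./.#./##.] d6
V moving scores +1; V passing scores +1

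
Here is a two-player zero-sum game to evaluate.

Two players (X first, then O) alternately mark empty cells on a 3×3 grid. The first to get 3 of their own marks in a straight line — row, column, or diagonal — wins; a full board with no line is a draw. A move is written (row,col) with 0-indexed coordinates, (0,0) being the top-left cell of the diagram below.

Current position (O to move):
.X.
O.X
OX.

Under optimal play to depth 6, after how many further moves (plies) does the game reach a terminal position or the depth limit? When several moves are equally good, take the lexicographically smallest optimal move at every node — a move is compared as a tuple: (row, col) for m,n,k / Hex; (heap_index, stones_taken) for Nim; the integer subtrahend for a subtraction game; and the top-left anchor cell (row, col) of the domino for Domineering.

PV length from [.X./O.X/OX.]: 1 ply

ply 1, O at .X./O.X/OX. | (0,0)=+1→OX./O.X/OX.*; (0,2)=-1→.XO/O.X/OX.; (1,1)=+1→.X./OOX/OX.; (2,2)=-1→.X./O.X/OXO
ply 2: OX./O.X/OX. is terminal -1 (X); from .X./O.X/OX. depth 6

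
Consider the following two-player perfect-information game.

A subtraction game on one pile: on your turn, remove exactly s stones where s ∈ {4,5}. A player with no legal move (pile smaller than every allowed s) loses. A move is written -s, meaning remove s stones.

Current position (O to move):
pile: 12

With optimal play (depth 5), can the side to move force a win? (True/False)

O winning at [12]: False

ply 1, O at 12 | -4=-1→8*; -5=-1→7
ply 2, X at 8 | -4=-1→4; -5=+1→3*
ply 3: 3 is terminal -1 (O); from 12 depth 5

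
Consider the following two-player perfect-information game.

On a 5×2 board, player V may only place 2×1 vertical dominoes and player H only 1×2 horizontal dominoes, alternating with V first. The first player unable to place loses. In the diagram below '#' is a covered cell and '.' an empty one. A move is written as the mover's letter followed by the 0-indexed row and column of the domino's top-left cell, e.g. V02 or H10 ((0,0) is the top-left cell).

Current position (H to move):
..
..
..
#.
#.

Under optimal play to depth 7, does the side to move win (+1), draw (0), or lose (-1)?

p1 H@[../../../#./#.]: H00[##/../../#./#.]-1 H10[../##/../#./#.]+1* H20[../../##/#./#.]-1
p2 V@[../##/../#./#.]: V21[../##/.#/##/#.]-1* V31[../##/../##/##]-1
p3 H@[../##/.#/##/#.]: H00[##/##/.#/##/#.]+1*
p4 V@[##/##/.#/##/#.] terminal -1; root [../../../#./#.] d7

value(../../../#./#., H) = +1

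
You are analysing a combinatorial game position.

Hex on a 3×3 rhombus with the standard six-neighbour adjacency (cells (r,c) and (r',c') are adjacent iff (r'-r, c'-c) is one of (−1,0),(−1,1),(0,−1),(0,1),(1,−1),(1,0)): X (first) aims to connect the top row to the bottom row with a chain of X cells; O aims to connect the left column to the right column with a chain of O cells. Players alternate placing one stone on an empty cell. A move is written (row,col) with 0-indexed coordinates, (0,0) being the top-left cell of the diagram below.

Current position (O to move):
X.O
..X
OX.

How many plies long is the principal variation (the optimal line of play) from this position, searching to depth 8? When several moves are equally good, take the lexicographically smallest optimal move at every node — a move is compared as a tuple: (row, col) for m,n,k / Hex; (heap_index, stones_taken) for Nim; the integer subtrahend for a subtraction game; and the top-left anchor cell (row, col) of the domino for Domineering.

PV length from [X.O/..X/OX.]: 3 plies

[X.O/..X/OX.] O move#1: (0,1):+1/XOO/..X/OX.*, (1,0):+1/X.O/O.X/OX., (1,1):+1/X.O/.OX/OX., (2,2):-1/X.O/..X/OXO
[XOO/..X/OX.] X move#2: (1,0):-1/XOO/X.X/OX.*, (1,1):-1/XOO/.XX/OX., (2,2):-1/XOO/..X/OXX
[XOO/X.X/OX.] O move#3: (1,1):+1/XOO/XOX/OX.*, (2,2):-1/XOO/X.X/OXO
[XOO/XOX/OX.] end (terminal -1, X#4); searched X.O/..X/OX. to 8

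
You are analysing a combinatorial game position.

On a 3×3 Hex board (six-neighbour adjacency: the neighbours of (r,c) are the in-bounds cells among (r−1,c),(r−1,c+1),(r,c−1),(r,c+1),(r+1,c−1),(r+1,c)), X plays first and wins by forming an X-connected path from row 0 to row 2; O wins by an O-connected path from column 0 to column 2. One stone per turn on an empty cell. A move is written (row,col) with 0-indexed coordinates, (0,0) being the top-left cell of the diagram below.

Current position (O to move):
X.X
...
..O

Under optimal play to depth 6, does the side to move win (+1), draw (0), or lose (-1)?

[X.X/.../..O] O move#1: (0,1):-1/XOX/.../..O, (1,0):-1/X.X/O../..O, (1,1):+1/X.X/.O./..O*, (1,2):-1/X.X/..O/..O, (2,0):-1/X.X/.../O.O, (2,1):-1/X.X/.../.OO
[X.X/.O./..O] X move#2: (0,1):-1/XXX/.O./..O*, (1,0):-1/X.X/XO./..O, (1,2):-1/X.X/.OX/..O, (2,0):-1/X.X/.O./X.O, (2,1):-1/X.X/.O./.XO
[XXX/.O./..O] O move#3: (1,0):+1/XXX/OO./..O*, (1,2):+1/XXX/.OO/..O, (2,0):+1/XXX/.O./O.O, (2,1):+1/XXX/.O./.OO
[XXX/OO./..O] X move#4: (1,2):-1/XXX/OOX/..O*, (2,0):-1/XXX/OO./X.O, (2,1):-1/XXX/OO./.XO
[XXX/OOX/..O] O move#5: (2,0):-1/XXX/OOX/O.O, (2,1):+1/XXX/OOX/.OO*
[XXX/OOX/.OO] end (terminal -1, X#6); searched X.X/.../..O to 6

value(X.X/.../..O, O) = +1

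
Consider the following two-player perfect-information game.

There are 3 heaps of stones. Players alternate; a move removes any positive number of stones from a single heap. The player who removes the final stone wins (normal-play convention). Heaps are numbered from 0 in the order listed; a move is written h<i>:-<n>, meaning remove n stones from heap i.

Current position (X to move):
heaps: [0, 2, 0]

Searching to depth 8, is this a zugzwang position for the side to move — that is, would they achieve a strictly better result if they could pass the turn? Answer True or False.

p1 X@[(0,2,0)]: h1:-1[(0,1,0)]-1 h1:-2[(0,0,0)]+1*
p2 O@[(0,0,0)] terminal -1; root [(0,2,0)] d8
suppose X passes — search the same position with O to move:
pass> p1 O@[(0,2,0)]: h1:-1[(0,1,0)]-1 h1:-2[(0,0,0)]+1*
pass> p2 X@[(0,0,0)] terminal -1; root [(0,2,0)] d8
for X: play +1, pass -1

zugzwang((0,2,0), X) = False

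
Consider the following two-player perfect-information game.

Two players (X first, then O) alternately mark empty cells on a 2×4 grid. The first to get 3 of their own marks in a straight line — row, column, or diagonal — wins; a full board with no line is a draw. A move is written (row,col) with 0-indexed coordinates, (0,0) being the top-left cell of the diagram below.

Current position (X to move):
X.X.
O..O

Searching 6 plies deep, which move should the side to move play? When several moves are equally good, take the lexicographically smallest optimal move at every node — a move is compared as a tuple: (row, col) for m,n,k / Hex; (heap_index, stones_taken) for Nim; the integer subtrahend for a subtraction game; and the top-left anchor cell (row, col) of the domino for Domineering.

p1 X@[X.X./O..O]: (0,1)[XXX./O..O]+1* (0,3)[X.XX/O..O]+0 (1,1)[X.X./OX.O]+0 (1,2)[X.X./O.XO]+0
p2 O@[XXX./O..O] terminal -1; root [X.X./O..O] d6

X's best at [X.X./O..O]: (0,1)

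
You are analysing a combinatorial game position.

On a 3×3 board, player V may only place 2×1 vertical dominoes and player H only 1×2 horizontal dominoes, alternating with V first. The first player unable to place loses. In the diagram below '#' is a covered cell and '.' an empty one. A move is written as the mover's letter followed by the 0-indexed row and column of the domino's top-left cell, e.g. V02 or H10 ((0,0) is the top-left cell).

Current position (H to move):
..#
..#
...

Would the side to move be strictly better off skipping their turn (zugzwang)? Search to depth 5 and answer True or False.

zugzwang(..#/..#/..., H) = False

p1 H@[..#/..#/...]: H00[###/..#/...]-1 H10[..#/###/...]+1* H20[..#/..#/##.]-1 H21[..#/..#/.##]-1
p2 V@[..#/###/...] terminal -1; root [..#/..#/...] d5
if H skipped the turn, V would face:
~ p1 V@[..#/..#/...]: V00[#.#/#.#/...]+1* V01[.##/.##/...]+1 V10[..#/#.#/#..]+1 V11[..#/.##/.#.]+1
~ p2 H@[#.#/#.#/...]: H20[#.#/#.#/##.]-1* H21[#.#/#.#/.##]-1
~ p3 V@[#.#/#.#/##.]: V01[###/###/##.]+1*
~ p4 H@[###/###/##.] terminal -1; root [..#/..#/...] d5
compare (H): move=+1 vs pass=-1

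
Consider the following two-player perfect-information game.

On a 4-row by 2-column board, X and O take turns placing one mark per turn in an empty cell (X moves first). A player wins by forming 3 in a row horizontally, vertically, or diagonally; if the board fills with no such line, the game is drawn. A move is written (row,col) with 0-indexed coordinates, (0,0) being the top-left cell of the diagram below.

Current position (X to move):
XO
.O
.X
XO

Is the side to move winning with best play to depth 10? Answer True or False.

X winning at [XO/.O/.X/XO]: False

[XO/.O/.X/XO] X move#1: (1,0):+0/XO/XO/.X/XO*, (2,0):+0/XO/.O/XX/XO
[XO/XO/.X/XO] O move#2: (2,0):+0/XO/XO/OX/XO*
[XO/XO/OX/XO] end (terminal +0, X#3); searched XO/.O/.X/XO to 10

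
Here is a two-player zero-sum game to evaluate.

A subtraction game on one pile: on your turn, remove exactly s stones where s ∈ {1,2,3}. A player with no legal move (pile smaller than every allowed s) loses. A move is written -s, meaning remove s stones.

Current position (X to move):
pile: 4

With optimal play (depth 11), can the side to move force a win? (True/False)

p1 X@[4]: -1[3]-1* -2[2]-1 -3[1]-1
p2 O@[3]: -1[2]-1 -2[1]-1 -3[0]+1*
p3 X@[0] terminal -1; root [4] d11

X winning at [4]: False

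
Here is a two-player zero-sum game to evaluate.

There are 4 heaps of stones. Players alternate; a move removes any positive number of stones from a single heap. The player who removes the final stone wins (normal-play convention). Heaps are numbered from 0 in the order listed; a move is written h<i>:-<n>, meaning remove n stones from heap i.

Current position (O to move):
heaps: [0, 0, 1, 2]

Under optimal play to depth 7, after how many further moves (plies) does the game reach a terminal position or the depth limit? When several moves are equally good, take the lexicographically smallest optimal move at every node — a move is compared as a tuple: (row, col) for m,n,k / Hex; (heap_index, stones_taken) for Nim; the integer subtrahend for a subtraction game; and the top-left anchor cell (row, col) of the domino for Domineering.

p1 O@[(0,0,1,2)]: h2:-1[(0,0,0,2)]-1 h3:-1[(0,0,1,1)]+1* h3:-2[(0,0,1,0)]-1
p2 X@[(0,0,1,1)]: h2:-1[(0,0,0,1)]-1* h3:-1[(0,0,1,0)]-1
p3 O@[(0,0,0,1)]: h3:-1[(0,0,0,0)]+1*
p4 X@[(0,0,0,0)] terminal -1; root [(0,0,1,2)] d7

PV length from [(0,0,1,2)]: 3 plies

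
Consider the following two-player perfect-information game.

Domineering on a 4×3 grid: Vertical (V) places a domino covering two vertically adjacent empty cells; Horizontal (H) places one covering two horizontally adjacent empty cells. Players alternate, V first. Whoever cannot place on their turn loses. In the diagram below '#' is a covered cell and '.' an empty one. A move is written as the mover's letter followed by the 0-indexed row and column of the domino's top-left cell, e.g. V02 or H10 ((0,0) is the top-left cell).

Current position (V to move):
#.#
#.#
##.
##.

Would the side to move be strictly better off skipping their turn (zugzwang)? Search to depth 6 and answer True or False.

[#.#/#.#/##./##.] V move#1: V01:+1/###/###/##./##.*, V22:+1/#.#/#.#/###/###
[###/###/##./##.] end (terminal -1, H#2); searched #.#/#.#/##./##. to 6
pass branch (H moves first from the same position):
  | [#.#/#.#/##./##.] end (terminal -1, H#1); searched #.#/#.#/##./##. to 6
V moving scores +1; V passing scores +1

zugzwang(#.#/#.#/##./##., V) = False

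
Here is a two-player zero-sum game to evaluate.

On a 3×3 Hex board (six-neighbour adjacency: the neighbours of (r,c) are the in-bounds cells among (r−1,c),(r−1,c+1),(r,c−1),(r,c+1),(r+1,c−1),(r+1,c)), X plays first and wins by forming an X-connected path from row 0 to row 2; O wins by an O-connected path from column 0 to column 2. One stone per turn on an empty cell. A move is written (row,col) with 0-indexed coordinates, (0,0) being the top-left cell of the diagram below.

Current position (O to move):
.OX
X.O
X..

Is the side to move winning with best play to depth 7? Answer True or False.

[.OX/X.O/X..] O move#1: (0,0):-1/OOX/X.O/X..*, (1,1):-1/.OX/XOO/X.., (2,1):-1/.OX/X.O/XO., (2,2):-1/.OX/X.O/X.O
[OOX/X.O/X..] X move#2: (1,1):+1/OOX/XXO/X..*, (2,1):-1/OOX/X.O/XX., (2,2):-1/OOX/X.O/X.X
[OOX/XXO/X..] end (terminal -1, O#3); searched .OX/X.O/X.. to 7

O winning at [.OX/X.O/X..]: False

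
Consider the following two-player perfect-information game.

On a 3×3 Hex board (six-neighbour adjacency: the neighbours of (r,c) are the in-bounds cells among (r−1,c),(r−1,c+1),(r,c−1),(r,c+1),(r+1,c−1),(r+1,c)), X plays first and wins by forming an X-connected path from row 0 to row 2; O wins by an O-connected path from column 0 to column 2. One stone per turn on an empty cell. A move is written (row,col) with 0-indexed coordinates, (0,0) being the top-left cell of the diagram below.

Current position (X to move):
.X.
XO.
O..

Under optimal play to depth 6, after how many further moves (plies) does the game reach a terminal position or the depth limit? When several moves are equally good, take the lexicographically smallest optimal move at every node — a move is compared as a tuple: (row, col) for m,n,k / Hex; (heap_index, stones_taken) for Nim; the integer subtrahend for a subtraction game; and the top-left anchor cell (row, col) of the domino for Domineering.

p1 X@[.X./XO./O..]: (0,0)[XX./XO./O..]-1* (0,2)[.XX/XO./O..]-1 (1,2)[.X./XOX/O..]-1 (2,1)[.X./XO./OX.]-1 (2,2)[.X./XO./O.X]-1
p2 O@[XX./XO./O..]: (0,2)[XXO/XO./O..]+1* (1,2)[XX./XOO/O..]+1 (2,1)[XX./XO./OO.]+1 (2,2)[XX./XO./O.O]+1
p3 X@[XXO/XO./O..] terminal -1; root [.X./XO./O..] d6

PV length from [.X./XO./O..]: 2 plies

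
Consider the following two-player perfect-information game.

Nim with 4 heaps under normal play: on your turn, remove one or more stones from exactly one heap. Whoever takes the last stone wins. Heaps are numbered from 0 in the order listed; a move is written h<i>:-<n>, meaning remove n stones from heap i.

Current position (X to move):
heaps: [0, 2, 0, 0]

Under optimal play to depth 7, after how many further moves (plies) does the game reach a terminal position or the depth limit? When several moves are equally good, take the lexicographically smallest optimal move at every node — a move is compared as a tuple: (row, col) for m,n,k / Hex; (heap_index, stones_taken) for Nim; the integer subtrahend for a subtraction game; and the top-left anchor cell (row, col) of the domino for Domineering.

PV length from [(0,2,0,0)]: 1 ply

ply 1, X at (0,2,0,0) | h1:-1=-1→(0,1,0,0); h1:-2=+1→(0,0,0,0)*
ply 2: (0,0,0,0) is terminal -1 (O); from (0,2,0,0) depth 7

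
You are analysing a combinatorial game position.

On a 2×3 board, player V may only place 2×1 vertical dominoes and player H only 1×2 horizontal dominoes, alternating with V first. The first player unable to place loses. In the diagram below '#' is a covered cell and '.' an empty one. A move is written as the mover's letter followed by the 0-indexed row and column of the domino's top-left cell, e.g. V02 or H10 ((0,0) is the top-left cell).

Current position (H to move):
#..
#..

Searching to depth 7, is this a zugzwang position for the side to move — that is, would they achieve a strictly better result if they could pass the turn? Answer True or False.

zugzwang(#../#.., H) = False

p1 H@[#../#..]: H01[###/#..]+1* H11[#../###]+1
p2 V@[###/#..] terminal -1; root [#../#..] d7
pass branch (V moves first from the same position):
  | p1 V@[#../#..]: V01[##./##.]+1* V02[#.#/#.#]+1
  | p2 H@[##./##.] terminal -1; root [#../#..] d7
H moving scores +1; H passing scores -1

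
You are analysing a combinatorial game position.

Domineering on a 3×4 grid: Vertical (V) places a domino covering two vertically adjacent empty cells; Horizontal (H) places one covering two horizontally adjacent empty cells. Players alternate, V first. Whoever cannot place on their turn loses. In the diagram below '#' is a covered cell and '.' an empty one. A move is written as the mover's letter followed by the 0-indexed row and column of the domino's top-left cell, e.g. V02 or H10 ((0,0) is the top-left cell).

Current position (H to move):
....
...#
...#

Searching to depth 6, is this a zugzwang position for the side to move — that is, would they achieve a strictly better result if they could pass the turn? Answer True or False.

[..../...#/...#] H move#1: H00:-1/##../...#/...#, H01:-1/.##./...#/...#, H02:-1/..##/...#/...#, H10:+1/..../##.#/...#*, H11:+1/..../.###/...#, H20:-1/..../...#/##.#, H21:-1/..../...#/.###
[..../##.#/...#] V move#2: V02:-1/..#./####/...#*, V12:-1/..../####/..##
[..#./####/...#] H move#3: H00:+1/###./####/...#*, H20:+1/..#./####/##.#, H21:+1/..#./####/.###
[###./####/...#] end (terminal -1, V#4); searched ..../...#/...# to 6
if H skipped the turn, V would face:
~ [..../...#/...#] V move#1: V00:-1/#.../#..#/...#, V01:+1/.#../.#.#/...#*, V02:-1/..#./..##/...#, V10:-1/..../#..#/#..#, V11:+1/..../.#.#/.#.#, V12:-1/..../..##/..##
~ [.#../.#.#/...#] H move#2: H02:-1/.###/.#.#/...#*, H20:-1/.#../.#.#/##.#, H21:-1/.#../.#.#/.###
~ [.###/.#.#/...#] V move#3: V00:-1/####/##.#/...#, V10:-1/.###/##.#/#..#, V12:+1/.###/.###/..##*
~ [.###/.###/..##] H move#4: H20:-1/.###/.###/####*
~ [.###/.###/####] V move#5: V00:+1/####/####/####*
~ [####/####/####] end (terminal -1, H#6); searched ..../...#/...# to 6
compare (H): move=+1 vs pass=-1

zugzwang(..../...#/...#, H) = False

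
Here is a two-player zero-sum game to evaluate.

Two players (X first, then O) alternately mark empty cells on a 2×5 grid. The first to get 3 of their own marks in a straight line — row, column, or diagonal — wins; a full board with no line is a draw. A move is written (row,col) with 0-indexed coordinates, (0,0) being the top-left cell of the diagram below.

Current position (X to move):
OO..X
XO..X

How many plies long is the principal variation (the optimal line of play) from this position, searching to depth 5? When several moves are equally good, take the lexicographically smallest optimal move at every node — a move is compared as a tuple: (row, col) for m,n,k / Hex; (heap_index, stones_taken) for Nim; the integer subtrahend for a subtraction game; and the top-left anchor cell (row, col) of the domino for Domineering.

PV length from [OO..X/XO..X]: 4 plies

ply 1, X at OO..X/XO..X | (0,2)=+0→OOX.X/XO..X*; (0,3)=-1→OO.XX/XO..X; (1,2)=-1→OO..X/XOX.X; (1,3)=-1→OO..X/XO.XX
ply 2, O at OOX.X/XO..X | (0,3)=+0→OOXOX/XO..X*; (1,2)=-1→OOX.X/XOO.X; (1,3)=-1→OOX.X/XO.OX
ply 3, X at OOXOX/XO..X | (1,2)=+0→OOXOX/XOX.X*; (1,3)=+0→OOXOX/XO.XX
ply 4, O at OOXOX/XOX.X | (1,3)=+0→OOXOX/XOXOX*
ply 5: OOXOX/XOXOX is terminal +0 (X); from OO..X/XO..X depth 5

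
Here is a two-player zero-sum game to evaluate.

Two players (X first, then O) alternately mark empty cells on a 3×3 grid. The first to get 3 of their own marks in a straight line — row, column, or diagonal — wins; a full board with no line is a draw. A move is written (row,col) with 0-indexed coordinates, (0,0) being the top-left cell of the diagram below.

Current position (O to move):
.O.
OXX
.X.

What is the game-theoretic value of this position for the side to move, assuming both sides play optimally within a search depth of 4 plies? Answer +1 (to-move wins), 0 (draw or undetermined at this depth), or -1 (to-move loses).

p1 O@[.O./OXX/.X.]: (0,0)[OO./OXX/.X.]+1* (0,2)[.OO/OXX/.X.]+0 (2,0)[.O./OXX/OX.]+0 (2,2)[.O./OXX/.XO]+0
p2 X@[OO./OXX/.X.]: (0,2)[OOX/OXX/.X.]-1* (2,0)[OO./OXX/XX.]-1 (2,2)[OO./OXX/.XX]-1
p3 O@[OOX/OXX/.X.]: (2,0)[OOX/OXX/OX.]+1* (2,2)[OOX/OXX/.XO]-1
p4 X@[OOX/OXX/OX.] terminal -1; root [.O./OXX/.X.] d4

value(.O./OXX/.X., O) = +1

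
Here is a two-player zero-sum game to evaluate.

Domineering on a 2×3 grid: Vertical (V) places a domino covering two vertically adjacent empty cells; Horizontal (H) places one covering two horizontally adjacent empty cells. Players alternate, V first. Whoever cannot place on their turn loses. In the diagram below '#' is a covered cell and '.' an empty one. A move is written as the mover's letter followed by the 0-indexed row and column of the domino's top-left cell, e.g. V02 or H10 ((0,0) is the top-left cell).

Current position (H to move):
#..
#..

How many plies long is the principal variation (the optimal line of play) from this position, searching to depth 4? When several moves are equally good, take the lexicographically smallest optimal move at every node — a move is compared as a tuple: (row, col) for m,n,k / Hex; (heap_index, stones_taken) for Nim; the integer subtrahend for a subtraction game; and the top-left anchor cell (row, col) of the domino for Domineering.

PV length from [#../#..]: 1 ply

[#../#..] H move#1: H01:+1/###/#..*, H11:+1/#../###
[###/#..] end (terminal -1, V#2); searched #../#.. to 4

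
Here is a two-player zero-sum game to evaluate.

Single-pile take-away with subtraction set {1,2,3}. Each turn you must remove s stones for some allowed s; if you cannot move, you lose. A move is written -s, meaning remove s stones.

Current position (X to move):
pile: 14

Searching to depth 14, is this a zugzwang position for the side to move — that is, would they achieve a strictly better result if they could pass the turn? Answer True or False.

zugzwang(14, X) = False

ply 1, X at 14 | -1=-1→13; -2=+1→12*; -3=-1→11
ply 2, O at 12 | -1=-1→11*; -2=-1→10; -3=-1→9
ply 3, X at 11 | -1=-1→10; -2=-1→9; -3=+1→8*
ply 4, O at 8 | -1=-1→7*; -2=-1→6; -3=-1→5
ply 5, X at 7 | -1=-1→6; -2=-1→5; -3=+1→4*
ply 6, O at 4 | -1=-1→3*; -2=-1→2; -3=-1→1
ply 7, X at 3 | -1=-1→2; -2=-1→1; -3=+1→0*
ply 8: 0 is terminal -1 (O); from 14 depth 14
if X skipped the turn, O would face:
~ ply 1, O at 14 | -1=-1→13; -2=+1→12*; -3=-1→11
~ ply 2, X at 12 | -1=-1→11*; -2=-1→10; -3=-1→9
~ ply 3, O at 11 | -1=-1→10; -2=-1→9; -3=+1→8*
~ ply 4, X at 8 | -1=-1→7*; -2=-1→6; -3=-1→5
~ ply 5, O at 7 | -1=-1→6; -2=-1→5; -3=+1→4*
~ ply 6, X at 4 | -1=-1→3*; -2=-1→2; -3=-1→1
~ ply 7, O at 3 | -1=-1→2; -2=-1→1; -3=+1→0*
~ ply 8: 0 is terminal -1 (X); from 14 depth 14
compare (X): move=+1 vs pass=-1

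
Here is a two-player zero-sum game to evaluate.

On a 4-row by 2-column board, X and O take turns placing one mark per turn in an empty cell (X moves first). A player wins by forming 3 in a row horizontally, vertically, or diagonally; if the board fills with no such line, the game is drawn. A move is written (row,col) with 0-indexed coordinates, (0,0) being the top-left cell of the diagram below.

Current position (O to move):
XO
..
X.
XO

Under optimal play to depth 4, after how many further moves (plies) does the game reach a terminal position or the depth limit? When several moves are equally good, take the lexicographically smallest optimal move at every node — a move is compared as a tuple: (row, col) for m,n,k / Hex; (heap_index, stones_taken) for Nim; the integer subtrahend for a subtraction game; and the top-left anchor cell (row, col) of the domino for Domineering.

ply 1, O at XO/../X./XO | (1,0)=+0→XO/O./X./XO*; (1,1)=-1→XO/.O/X./XO; (2,1)=-1→XO/../XO/XO
ply 2, X at XO/O./X./XO | (1,1)=+0→XO/OX/X./XO*; (2,1)=+0→XO/O./XX/XO
ply 3, O at XO/OX/X./XO | (2,1)=+0→XO/OX/XO/XO*
ply 4: XO/OX/XO/XO is terminal +0 (X); from XO/../X./XO depth 4

PV length from [XO/../X./XO]: 3 plies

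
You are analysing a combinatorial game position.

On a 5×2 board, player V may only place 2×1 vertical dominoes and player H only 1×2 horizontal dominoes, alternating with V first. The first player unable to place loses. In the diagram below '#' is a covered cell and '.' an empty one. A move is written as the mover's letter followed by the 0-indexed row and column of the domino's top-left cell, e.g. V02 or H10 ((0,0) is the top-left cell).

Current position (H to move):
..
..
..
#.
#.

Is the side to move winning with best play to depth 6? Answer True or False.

H winning at [../../../#./#.]: True

ply 1, H at ../../../#./#. | H00=-1→##/../../#./#.; H10=+1→../##/../#./#.*; H20=-1→../../##/#./#.
ply 2, V at ../##/../#./#. | V21=-1→../##/.#/##/#.*; V31=-1→../##/../##/##
ply 3, H at ../##/.#/##/#. | H00=+1→##/##/.#/##/#.*
ply 4: ##/##/.#/##/#. is terminal -1 (V); from ../../../#./#. depth 6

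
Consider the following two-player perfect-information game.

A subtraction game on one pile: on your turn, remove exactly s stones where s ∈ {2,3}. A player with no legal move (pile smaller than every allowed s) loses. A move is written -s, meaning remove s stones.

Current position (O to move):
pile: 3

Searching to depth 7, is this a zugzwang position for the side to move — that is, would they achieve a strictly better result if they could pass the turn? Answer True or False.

[3] O move#1: -2:+1/1*, -3:+1/0
[1] end (terminal -1, X#2); searched 3 to 7
if O skipped the turn, X would face:
~ [3] X move#1: -2:+1/1*, -3:+1/0
~ [1] end (terminal -1, O#2); searched 3 to 7
compare (O): move=+1 vs pass=-1

zugzwang(3, O) = False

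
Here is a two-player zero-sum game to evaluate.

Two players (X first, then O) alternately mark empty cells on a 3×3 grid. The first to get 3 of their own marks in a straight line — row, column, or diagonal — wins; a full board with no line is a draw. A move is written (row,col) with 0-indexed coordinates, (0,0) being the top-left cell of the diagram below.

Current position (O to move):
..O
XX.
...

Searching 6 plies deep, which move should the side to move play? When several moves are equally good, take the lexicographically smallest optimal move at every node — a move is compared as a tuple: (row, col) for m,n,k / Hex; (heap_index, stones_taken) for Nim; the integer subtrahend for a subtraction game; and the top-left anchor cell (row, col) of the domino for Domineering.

p1 O@[..O/XX./...]: (0,0)[O.O/XX./...]-1 (0,1)[.OO/XX./...]-1 (1,2)[..O/XXO/...]+0* (2,0)[..O/XX./O..]-1 (2,1)[..O/XX./.O.]-1 (2,2)[..O/XX./..O]-1
p2 X@[..O/XXO/...]: (0,0)[X.O/XXO/...]-1 (0,1)[.XO/XXO/...]-1 (2,0)[..O/XXO/X..]-1 (2,1)[..O/XXO/.X.]-1 (2,2)[..O/XXO/..X]+0*
p3 O@[..O/XXO/..X]: (0,0)[O.O/XXO/..X]+0* (0,1)[.OO/XXO/..X]-1 (2,0)[..O/XXO/O.X]-1 (2,1)[..O/XXO/.OX]-1
p4 X@[O.O/XXO/..X]: (0,1)[OXO/XXO/..X]+0* (2,0)[O.O/XXO/X.X]-1 (2,1)[O.O/XXO/.XX]-1
p5 O@[OXO/XXO/..X]: (2,0)[OXO/XXO/O.X]-1 (2,1)[OXO/XXO/.OX]+0*
p6 X@[OXO/XXO/.OX]: (2,0)[OXO/XXO/XOX]+0*
p7 O@[OXO/XXO/XOX] terminal +0; root [..O/XX./...] d6

O's best at [..O/XX./...]: (1,2)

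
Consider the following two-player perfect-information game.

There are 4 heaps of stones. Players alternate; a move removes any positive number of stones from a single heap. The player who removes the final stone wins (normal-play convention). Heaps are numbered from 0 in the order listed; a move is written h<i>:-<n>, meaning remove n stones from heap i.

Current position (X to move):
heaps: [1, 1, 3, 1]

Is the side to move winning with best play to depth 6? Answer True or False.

X winning at [(1,1,3,1)]: True

ply 1, X at (1,1,3,1) | h0:-1=-1→(0,1,3,1); h1:-1=-1→(1,0,3,1); h2:-1=-1→(1,1,2,1); h2:-2=+1→(1,1,1,1)*; h2:-3=-1→(1,1,0,1); h3:-1=-1→(1,1,3,0)
ply 2, O at (1,1,1,1) | h0:-1=-1→(0,1,1,1)*; h1:-1=-1→(1,0,1,1); h2:-1=-1→(1,1,0,1); h3:-1=-1→(1,1,1,0)
ply 3, X at (0,1,1,1) | h1:-1=+1→(0,0,1,1)*; h2:-1=+1→(0,1,0,1); h3:-1=+1→(0,1,1,0)
ply 4, O at (0,0,1,1) | h2:-1=-1→(0,0,0,1)*; h3:-1=-1→(0,0,1,0)
ply 5, X at (0,0,0,1) | h3:-1=+1→(0,0,0,0)*
ply 6: (0,0,0,0) is terminal -1 (O); from (1,1,3,1) depth 6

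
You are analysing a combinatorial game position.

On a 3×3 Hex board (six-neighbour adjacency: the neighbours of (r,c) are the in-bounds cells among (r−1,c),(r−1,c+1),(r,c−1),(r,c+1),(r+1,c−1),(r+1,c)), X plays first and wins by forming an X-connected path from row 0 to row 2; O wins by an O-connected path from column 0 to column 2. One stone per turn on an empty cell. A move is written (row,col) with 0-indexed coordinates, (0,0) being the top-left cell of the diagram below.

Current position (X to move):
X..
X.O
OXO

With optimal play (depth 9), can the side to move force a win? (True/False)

ply 1, X at X../X.O/OXO | (0,1)=-1→XX./X.O/OXO; (0,2)=-1→X.X/X.O/OXO; (1,1)=+1→X../XXO/OXO*
ply 2: X../XXO/OXO is terminal -1 (O); from X../X.O/OXO depth 9

X winning at [X../X.O/OXO]: True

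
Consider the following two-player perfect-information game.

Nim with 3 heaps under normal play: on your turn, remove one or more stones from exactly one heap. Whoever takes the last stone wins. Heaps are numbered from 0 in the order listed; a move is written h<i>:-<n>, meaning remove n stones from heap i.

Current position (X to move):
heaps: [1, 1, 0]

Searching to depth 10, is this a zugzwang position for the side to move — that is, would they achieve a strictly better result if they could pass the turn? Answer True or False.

p1 X@[(1,1,0)]: h0:-1[(0,1,0)]-1* h1:-1[(1,0,0)]-1
p2 O@[(0,1,0)]: h1:-1[(0,0,0)]+1*
p3 X@[(0,0,0)] terminal -1; root [(1,1,0)] d10
if X skipped the turn, O would face:
~ p1 O@[(1,1,0)]: h0:-1[(0,1,0)]-1* h1:-1[(1,0,0)]-1
~ p2 X@[(0,1,0)]: h1:-1[(0,0,0)]+1*
~ p3 O@[(0,0,0)] terminal -1; root [(1,1,0)] d10
compare (X): move=-1 vs pass=+1

zugzwang((1,1,0), X) = True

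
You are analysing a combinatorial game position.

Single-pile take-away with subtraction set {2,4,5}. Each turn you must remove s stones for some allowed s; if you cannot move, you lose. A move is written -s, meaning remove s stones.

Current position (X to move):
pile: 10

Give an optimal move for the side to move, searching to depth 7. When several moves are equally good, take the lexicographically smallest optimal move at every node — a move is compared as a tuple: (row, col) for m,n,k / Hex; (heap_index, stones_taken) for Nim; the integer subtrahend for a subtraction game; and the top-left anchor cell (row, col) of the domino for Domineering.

X's best at [10]: -2

ply 1, X at 10 | -2=+1→8*; -4=-1→6; -5=-1→5
ply 2, O at 8 | -2=-1→6*; -4=-1→4; -5=-1→3
ply 3, X at 6 | -2=-1→4; -4=-1→2; -5=+1→1*
ply 4: 1 is terminal -1 (O); from 10 depth 7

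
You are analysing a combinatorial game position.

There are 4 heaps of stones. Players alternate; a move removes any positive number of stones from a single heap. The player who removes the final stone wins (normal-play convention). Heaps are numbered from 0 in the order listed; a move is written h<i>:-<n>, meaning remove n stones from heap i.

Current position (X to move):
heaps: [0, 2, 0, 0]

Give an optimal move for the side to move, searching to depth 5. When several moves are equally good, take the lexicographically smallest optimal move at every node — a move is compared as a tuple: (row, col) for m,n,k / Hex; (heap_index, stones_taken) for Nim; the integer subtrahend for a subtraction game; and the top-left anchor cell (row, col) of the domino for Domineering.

[(0,2,0,0)] X move#1: h1:-1:-1/(0,1,0,0), h1:-2:+1/(0,0,0,0)*
[(0,0,0,0)] end (terminal -1, O#2); searched (0,2,0,0) to 5

X's best at [(0,2,0,0)]: h1:-2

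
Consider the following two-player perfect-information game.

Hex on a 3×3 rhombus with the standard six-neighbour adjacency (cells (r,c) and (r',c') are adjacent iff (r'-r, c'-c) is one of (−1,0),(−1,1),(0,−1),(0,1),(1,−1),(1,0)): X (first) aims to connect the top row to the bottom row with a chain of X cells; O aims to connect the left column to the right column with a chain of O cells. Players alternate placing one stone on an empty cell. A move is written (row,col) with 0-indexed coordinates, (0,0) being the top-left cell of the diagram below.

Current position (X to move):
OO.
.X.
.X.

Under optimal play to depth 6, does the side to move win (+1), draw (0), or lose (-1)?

value(OO./.X./.X., X) = +1

ply 1, X at OO./.X./.X. | (0,2)=+1→OOX/.X./.X.*; (1,0)=-1→OO./XX./.X.; (1,2)=-1→OO./.XX/.X.; (2,0)=-1→OO./.X./XX.; (2,2)=-1→OO./.X./.XX
ply 2: OOX/.X./.X. is terminal -1 (O); from OO./.X./.X. depth 6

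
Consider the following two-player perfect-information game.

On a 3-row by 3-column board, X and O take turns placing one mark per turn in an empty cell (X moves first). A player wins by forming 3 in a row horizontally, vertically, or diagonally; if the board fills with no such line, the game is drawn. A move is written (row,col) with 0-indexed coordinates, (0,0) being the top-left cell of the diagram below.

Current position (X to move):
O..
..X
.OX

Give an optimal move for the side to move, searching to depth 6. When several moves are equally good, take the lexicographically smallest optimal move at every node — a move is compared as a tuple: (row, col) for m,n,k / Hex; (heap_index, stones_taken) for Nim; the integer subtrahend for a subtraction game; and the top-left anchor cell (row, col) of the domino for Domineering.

X's best at [O../..X/.OX]: (0,2)

[O../..X/.OX] X move#1: (0,1):+0/OX./..X/.OX, (0,2):+1/O.X/..X/.OX*, (1,0):+1/O../X.X/.OX, (1,1):+1/O../.XX/.OX, (2,0):+0/O../..X/XOX
[O.X/..X/.OX] end (terminal -1, O#2); searched O../..X/.OX to 6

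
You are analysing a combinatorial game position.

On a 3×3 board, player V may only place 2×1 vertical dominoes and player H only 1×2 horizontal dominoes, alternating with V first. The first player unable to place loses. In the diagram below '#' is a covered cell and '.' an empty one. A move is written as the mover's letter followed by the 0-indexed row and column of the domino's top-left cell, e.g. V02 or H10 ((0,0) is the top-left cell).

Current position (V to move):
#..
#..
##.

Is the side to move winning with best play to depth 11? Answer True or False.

V winning at [#../#../##.]: True

[#../#../##.] V move#1: V01:+1/##./##./##.*, V02:+1/#.#/#.#/##., V12:-1/#../#.#/###
[##./##./##.] end (terminal -1, H#2); searched #../#../##. to 11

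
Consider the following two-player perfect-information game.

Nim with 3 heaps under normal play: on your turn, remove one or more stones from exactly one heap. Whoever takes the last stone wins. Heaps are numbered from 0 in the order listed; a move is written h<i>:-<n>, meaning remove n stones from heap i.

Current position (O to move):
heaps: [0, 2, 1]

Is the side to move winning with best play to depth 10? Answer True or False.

ply 1, O at (0,2,1) | h1:-1=+1→(0,1,1)*; h1:-2=-1→(0,0,1); h2:-1=-1→(0,2,0)
ply 2, X at (0,1,1) | h1:-1=-1→(0,0,1)*; h2:-1=-1→(0,1,0)
ply 3, O at (0,0,1) | h2:-1=+1→(0,0,0)*
ply 4: (0,0,0) is terminal -1 (X); from (0,2,1) depth 10

O winning at [(0,2,1)]: True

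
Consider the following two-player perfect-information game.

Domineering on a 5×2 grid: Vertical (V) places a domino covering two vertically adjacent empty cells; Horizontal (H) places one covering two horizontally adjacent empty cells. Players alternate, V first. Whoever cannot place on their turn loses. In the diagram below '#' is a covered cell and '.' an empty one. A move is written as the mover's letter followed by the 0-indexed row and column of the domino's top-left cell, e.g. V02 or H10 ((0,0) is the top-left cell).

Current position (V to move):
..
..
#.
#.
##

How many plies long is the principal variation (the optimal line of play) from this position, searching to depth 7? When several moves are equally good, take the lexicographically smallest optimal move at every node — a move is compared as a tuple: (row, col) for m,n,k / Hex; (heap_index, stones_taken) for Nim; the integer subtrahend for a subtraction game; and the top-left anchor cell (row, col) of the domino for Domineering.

[../../#./#./##] V move#1: V00:+1/#./#./#./#./##*, V01:+1/.#/.#/#./#./##, V11:-1/../.#/##/#./##, V21:-1/../../##/##/##
[#./#./#./#./##] end (terminal -1, H#2); searched ../../#./#./## to 7

PV length from [../../#./#./##]: 1 ply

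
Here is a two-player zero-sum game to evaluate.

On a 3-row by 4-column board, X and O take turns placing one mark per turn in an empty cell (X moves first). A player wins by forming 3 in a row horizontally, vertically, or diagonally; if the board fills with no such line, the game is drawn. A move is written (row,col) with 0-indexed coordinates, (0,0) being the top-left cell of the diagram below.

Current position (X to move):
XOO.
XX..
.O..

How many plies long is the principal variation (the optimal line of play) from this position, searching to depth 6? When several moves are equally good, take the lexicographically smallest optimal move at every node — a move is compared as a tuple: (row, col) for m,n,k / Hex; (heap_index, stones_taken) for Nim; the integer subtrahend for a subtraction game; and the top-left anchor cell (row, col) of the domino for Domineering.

ply 1, X at XOO./XX../.O.. | (0,3)=+1→XOOX/XX../.O..*; (1,2)=+1→XOO./XXX./.O..; (1,3)=-1→XOO./XX.X/.O..; (2,0)=+1→XOO./XX../XO..; (2,2)=+1→XOO./XX../.OX.; (2,3)=-1→XOO./XX../.O.X
ply 2, O at XOOX/XX../.O.. | (1,2)=-1→XOOX/XXO./.O..*; (1,3)=-1→XOOX/XX.O/.O..; (2,0)=-1→XOOX/XX../OO..; (2,2)=-1→XOOX/XX../.OO.; (2,3)=-1→XOOX/XX../.O.O
ply 3, X at XOOX/XXO./.O.. | (1,3)=-1→XOOX/XXOX/.O..; (2,0)=+1→XOOX/XXO./XO..*; (2,2)=+1→XOOX/XXO./.OX.; (2,3)=-1→XOOX/XXO./.O.X
ply 4: XOOX/XXO./XO.. is terminal -1 (O); from XOO./XX../.O.. depth 6

PV length from [XOO./XX../.O..]: 3 plies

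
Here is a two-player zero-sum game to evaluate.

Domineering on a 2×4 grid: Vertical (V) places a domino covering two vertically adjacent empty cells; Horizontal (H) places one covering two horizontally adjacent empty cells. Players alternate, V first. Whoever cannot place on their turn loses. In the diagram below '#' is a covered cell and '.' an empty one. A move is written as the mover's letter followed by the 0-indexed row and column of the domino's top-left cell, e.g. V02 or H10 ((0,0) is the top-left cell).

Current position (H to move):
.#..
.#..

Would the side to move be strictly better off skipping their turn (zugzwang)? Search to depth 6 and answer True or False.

[.#../.#..] H move#1: H02:+1/.###/.#..*, H12:+1/.#../.###
[.###/.#..] V move#2: V00:-1/####/##..*
[####/##..] H move#3: H12:+1/####/####*
[####/####] end (terminal -1, V#4); searched .#../.#.. to 6
pass branch (V moves first from the same position):
  | [.#../.#..] V move#1: V00:-1/##../##.., V02:+1/.##./.##.*, V03:+1/.#.#/.#.#
  | [.##./.##.] end (terminal -1, H#2); searched .#../.#.. to 6
H moving scores +1; H passing scores -1

zugzwang(.#../.#.., H) = False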